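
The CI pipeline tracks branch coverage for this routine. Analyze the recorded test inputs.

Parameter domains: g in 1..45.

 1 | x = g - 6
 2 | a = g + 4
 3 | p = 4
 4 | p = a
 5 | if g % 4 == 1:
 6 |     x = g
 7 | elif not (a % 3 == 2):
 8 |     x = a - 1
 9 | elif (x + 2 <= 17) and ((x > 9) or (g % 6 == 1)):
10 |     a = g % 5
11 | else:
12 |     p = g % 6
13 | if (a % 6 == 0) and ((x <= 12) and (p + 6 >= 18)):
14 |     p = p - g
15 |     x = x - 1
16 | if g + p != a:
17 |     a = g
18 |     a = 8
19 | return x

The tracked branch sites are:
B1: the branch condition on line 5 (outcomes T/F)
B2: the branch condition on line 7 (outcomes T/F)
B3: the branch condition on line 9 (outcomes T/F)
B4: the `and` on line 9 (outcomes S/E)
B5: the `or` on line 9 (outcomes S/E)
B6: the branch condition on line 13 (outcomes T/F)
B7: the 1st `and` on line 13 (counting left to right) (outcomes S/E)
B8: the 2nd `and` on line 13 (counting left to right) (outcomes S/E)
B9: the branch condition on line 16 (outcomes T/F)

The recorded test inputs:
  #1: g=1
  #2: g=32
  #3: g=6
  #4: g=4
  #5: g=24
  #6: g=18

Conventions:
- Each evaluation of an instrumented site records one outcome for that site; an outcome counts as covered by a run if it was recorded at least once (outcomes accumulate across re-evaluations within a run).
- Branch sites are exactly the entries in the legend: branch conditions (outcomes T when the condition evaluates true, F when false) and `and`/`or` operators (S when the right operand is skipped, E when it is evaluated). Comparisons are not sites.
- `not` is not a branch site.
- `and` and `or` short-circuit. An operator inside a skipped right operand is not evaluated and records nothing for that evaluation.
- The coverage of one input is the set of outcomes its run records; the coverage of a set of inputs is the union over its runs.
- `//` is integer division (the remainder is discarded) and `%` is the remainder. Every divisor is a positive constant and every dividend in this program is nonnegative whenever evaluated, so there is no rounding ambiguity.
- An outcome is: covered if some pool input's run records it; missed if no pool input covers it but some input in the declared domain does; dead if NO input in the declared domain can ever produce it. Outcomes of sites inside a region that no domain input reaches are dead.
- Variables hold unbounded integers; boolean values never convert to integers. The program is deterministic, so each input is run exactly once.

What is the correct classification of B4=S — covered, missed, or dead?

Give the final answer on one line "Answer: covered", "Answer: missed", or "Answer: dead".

no pool input records B4=S
but domain input (g=22) does record it -> reachable, so missed

Answer: missed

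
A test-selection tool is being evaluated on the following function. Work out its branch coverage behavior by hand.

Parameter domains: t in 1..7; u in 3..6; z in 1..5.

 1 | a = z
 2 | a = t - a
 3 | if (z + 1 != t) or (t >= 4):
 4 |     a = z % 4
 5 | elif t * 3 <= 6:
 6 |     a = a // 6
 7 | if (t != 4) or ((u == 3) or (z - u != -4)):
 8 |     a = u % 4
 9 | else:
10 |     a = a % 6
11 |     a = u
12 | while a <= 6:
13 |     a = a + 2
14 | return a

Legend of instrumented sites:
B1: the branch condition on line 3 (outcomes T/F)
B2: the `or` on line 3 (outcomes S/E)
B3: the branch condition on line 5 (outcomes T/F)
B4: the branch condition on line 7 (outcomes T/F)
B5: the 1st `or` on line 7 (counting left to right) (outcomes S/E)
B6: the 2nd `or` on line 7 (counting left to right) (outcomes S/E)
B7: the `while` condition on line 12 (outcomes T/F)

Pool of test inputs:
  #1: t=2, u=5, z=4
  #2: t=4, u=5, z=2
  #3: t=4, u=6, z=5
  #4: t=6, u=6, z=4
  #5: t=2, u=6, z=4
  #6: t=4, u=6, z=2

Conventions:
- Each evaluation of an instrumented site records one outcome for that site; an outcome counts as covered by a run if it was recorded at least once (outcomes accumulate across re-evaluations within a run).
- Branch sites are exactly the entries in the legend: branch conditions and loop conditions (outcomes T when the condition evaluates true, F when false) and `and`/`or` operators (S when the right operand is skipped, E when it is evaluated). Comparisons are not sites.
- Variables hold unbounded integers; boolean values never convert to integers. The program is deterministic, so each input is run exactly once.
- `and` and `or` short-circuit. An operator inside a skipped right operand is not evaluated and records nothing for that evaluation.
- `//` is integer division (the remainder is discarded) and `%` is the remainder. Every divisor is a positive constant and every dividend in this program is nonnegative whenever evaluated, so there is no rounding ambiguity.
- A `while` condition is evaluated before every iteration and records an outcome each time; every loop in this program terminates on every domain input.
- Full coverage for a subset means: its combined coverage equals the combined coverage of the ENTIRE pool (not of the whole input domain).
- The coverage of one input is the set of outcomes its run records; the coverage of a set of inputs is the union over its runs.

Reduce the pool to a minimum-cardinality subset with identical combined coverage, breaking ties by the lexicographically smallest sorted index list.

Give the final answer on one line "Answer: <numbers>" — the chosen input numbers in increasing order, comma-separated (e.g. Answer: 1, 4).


input #1, t=2, u=5, z=4: outcomes B1=T, B2=S, B4=T, B5=S, B7=T, B7=F
input #2, t=4, u=5, z=2: outcomes B1=T, B2=S, B4=T, B5=E, B6=E, B7=T, B7=F
input #3, t=4, u=6, z=5: outcomes B1=T, B2=S, B4=T, B5=E, B6=E, B7=T, B7=F
input #4, t=6, u=6, z=4: outcomes B1=T, B2=S, B4=T, B5=S, B7=T, B7=F
input #5, t=2, u=6, z=4: outcomes B1=T, B2=S, B4=T, B5=S, B7=T, B7=F
input #6, t=4, u=6, z=2: outcomes B1=T, B2=S, B4=F, B5=E, B6=E, B7=T, B7=F
together the pool reaches 9 outcomes: B1=T, B2=S, B4=T, B4=F, B5=S, B5=E, B6=E, B7=T, B7=F
every size-1 subset falls short of the 9 outcomes (best: 7/9)
size 2: inputs {1, 6} cover all 9 outcomes, and no lexicographically smaller subset of this size does
Answer: 1, 6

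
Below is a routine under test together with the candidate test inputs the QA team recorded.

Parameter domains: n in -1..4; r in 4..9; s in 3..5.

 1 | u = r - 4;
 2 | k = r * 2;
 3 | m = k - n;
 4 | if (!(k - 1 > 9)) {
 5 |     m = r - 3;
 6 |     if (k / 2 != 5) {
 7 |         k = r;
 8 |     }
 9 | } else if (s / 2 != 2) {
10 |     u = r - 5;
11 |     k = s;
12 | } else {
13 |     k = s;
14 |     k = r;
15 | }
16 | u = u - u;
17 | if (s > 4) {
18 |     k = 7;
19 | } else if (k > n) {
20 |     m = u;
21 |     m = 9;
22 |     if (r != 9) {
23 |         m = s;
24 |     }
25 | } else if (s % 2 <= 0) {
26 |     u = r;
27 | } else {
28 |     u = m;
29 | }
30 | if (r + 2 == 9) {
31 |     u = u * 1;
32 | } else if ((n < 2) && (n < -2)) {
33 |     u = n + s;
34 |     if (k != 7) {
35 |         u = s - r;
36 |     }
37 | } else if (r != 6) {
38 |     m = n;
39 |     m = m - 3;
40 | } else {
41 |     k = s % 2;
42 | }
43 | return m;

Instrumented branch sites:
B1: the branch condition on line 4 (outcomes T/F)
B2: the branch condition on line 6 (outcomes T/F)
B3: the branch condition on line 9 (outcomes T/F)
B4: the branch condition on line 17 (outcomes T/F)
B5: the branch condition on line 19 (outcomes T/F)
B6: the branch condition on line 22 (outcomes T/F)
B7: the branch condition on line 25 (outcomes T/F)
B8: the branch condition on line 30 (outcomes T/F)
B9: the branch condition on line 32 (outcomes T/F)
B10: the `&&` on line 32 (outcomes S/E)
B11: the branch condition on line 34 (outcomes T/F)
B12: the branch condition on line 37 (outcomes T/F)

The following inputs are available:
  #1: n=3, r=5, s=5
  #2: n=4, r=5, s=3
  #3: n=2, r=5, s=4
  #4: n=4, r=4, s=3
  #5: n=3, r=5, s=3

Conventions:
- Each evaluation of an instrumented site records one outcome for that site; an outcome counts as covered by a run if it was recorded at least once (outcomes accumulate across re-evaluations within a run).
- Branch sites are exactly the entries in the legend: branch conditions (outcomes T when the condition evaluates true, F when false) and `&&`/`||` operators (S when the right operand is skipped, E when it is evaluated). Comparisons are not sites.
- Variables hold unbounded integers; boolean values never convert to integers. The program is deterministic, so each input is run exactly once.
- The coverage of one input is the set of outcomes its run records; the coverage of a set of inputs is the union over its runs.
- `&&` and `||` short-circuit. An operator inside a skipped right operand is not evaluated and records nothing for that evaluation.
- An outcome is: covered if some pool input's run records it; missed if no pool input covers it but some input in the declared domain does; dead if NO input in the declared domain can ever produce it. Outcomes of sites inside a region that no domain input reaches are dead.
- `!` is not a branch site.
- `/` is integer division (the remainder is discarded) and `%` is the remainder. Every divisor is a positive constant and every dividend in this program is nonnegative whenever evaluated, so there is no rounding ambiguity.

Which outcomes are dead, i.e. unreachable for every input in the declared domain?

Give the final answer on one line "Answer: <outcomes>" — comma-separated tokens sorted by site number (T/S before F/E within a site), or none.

running all 108 domain inputs and tallying outcomes:
  B9=T: no domain input ever produces it -> dead
  B11=T: no domain input ever produces it -> dead
  B11=F: no domain input ever produces it -> dead
  reachable outcomes have witnesses, e.g. B1=T (e.g. n=-1, r=4, s=3), B1=F (e.g. n=-1, r=6, s=3), B2=T (e.g. n=-1, r=4, s=3), B2=F (e.g. n=-1, r=5, s=3)

Answer: B9=T, B11=T, B11=F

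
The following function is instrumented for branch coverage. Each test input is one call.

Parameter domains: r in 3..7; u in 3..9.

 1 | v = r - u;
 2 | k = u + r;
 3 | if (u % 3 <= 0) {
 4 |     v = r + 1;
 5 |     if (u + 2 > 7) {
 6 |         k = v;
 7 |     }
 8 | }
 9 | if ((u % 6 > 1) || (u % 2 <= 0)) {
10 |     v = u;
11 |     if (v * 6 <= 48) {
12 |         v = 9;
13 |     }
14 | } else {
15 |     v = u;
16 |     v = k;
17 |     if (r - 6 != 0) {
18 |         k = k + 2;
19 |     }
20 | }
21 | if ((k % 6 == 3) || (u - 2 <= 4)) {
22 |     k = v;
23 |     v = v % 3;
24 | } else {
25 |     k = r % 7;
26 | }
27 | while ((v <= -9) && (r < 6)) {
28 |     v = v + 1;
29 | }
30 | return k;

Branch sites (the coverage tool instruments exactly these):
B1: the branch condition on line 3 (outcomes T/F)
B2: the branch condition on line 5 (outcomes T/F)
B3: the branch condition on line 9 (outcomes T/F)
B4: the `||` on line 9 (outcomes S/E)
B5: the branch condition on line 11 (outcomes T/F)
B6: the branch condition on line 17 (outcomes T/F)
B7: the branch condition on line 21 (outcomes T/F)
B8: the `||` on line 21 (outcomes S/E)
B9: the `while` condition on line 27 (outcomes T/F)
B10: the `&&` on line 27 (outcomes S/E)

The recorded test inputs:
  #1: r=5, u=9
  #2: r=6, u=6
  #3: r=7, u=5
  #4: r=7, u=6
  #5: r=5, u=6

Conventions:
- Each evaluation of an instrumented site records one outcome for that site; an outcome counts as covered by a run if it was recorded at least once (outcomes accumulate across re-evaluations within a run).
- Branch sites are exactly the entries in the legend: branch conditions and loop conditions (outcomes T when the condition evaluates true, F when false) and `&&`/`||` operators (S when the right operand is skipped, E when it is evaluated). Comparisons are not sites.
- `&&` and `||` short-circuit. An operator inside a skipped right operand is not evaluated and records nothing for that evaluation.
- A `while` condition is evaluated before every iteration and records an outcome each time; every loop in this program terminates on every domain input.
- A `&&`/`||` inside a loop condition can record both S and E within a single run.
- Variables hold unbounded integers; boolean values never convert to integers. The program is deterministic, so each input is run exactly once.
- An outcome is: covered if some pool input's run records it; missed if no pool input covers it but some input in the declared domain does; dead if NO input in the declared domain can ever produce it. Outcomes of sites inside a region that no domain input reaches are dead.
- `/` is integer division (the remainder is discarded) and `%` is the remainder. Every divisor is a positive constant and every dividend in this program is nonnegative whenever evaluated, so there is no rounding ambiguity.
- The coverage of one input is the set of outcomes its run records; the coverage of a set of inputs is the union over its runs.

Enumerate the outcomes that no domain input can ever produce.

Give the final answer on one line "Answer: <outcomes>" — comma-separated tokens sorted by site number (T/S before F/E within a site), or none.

exhaustive pass over the 35-input domain:
  B9=T: no domain input ever produces it -> dead
  B10=E: no domain input ever produces it -> dead
  reachable outcomes have witnesses, e.g. B1=T (e.g. r=3, u=3), B1=F (e.g. r=3, u=4), B2=T (e.g. r=3, u=6), B2=F (e.g. r=3, u=3)

Answer: B9=T, B10=E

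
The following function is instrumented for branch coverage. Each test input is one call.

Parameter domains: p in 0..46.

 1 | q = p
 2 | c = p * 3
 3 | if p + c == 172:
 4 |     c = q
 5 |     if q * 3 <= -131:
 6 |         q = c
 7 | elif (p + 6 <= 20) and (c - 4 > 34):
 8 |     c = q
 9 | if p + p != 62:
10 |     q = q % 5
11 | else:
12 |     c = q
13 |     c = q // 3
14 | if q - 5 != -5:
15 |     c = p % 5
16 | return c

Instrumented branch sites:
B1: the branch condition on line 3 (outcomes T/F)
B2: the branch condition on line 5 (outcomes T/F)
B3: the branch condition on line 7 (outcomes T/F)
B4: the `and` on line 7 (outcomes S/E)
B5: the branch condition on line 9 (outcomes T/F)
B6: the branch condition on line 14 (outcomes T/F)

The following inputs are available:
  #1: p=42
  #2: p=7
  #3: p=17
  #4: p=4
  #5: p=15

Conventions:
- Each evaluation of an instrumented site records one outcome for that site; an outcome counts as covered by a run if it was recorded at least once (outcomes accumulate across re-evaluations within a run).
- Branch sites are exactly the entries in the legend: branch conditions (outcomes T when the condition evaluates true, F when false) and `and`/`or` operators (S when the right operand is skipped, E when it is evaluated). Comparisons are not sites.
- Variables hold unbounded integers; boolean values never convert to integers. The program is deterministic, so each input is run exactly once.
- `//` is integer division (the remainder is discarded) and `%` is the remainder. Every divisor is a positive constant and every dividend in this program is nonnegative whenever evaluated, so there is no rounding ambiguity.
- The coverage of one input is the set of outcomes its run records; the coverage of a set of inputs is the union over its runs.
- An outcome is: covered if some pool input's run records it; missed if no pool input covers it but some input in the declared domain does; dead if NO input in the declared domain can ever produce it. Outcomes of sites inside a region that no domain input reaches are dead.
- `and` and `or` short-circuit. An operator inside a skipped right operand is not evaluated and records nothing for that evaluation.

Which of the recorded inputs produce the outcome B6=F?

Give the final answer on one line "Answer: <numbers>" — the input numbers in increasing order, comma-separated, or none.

input #1 (p=42): never hits B6=F
input #2 (p=7): never hits B6=F
input #3 (p=17): never hits B6=F
input #4 (p=4): never hits B6=F
input #5 (p=15): hits B6=F

Answer: 5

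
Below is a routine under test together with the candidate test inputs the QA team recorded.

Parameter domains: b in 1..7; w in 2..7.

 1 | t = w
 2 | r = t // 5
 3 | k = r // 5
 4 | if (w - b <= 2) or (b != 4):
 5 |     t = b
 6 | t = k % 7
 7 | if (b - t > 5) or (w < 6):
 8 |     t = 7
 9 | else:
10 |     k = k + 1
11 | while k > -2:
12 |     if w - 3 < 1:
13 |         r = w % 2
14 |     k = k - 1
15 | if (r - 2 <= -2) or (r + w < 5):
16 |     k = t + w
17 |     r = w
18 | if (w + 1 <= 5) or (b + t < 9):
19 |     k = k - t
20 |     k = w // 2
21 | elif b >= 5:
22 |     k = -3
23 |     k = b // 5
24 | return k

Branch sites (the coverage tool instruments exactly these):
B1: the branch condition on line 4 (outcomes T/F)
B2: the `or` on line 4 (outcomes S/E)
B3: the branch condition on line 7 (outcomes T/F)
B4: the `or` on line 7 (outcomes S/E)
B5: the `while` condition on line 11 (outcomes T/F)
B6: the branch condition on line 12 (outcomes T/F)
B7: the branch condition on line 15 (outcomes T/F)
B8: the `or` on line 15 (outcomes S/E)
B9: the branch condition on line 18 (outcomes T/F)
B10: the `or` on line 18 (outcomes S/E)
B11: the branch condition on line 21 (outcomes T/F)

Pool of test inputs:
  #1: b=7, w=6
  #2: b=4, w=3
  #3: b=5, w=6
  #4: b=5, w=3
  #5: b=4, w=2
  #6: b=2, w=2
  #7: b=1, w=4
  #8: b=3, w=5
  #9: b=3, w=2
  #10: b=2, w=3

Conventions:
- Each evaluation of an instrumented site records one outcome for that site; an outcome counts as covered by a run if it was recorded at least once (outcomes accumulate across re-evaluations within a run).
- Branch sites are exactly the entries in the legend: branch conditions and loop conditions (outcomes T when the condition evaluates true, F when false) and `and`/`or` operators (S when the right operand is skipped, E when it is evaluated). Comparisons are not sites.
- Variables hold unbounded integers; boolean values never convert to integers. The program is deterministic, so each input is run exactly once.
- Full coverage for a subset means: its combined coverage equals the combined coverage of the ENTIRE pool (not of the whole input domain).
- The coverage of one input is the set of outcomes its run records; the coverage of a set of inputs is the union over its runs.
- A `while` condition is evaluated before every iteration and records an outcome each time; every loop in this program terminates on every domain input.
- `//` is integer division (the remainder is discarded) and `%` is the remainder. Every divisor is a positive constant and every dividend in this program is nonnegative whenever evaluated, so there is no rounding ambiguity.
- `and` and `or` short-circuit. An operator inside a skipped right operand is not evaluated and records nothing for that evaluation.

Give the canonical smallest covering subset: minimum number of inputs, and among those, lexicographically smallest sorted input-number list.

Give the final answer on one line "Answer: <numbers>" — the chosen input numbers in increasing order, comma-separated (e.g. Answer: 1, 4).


#1 (b=7, w=6) -> B2->S, B1->T, B4->S, B3->T, B5->T, B6->F, B5->T, B6->F, B5->F, B8->E, B7->F, B10->E, B9->F, B11->T; covered: B1=T, B2=S, B3=T, B4=S, B5=T, B5=F, B6=F, B7=F, B8=E, B9=F, B10=E, B11=T
#2 (b=4, w=3) -> B2->S, B1->T, B4->E, B3->T, B5->T, B6->T, B5->T, B6->T, B5->F, B8->E, B7->T, B10->S, B9->T; covered: B1=T, B2=S, B3=T, B4=E, B5=T, B5=F, B6=T, B7=T, B8=E, B9=T, B10=S
#3 (b=5, w=6) -> B2->S, B1->T, B4->E, B3->F, B5->T, B6->F, B5->T, B6->F, B5->T, B6->F, B5->F, B8->E, B7->F, B10->E, ...; covered: B1=T, B2=S, B3=F, B4=E, B5=T, B5=F, B6=F, B7=F, B8=E, B9=T, B10=E
#4 (b=5, w=3) -> B2->S, B1->T, B4->E, B3->T, B5->T, B6->T, B5->T, B6->T, B5->F, B8->E, B7->T, B10->S, B9->T; covered: B1=T, B2=S, B3=T, B4=E, B5=T, B5=F, B6=T, B7=T, B8=E, B9=T, B10=S
#5 (b=4, w=2) -> B2->S, B1->T, B4->E, B3->T, B5->T, B6->T, B5->T, B6->T, B5->F, B8->S, B7->T, B10->S, B9->T; covered: B1=T, B2=S, B3=T, B4=E, B5=T, B5=F, B6=T, B7=T, B8=S, B9=T, B10=S
#6 (b=2, w=2) -> B2->S, B1->T, B4->E, B3->T, B5->T, B6->T, B5->T, B6->T, B5->F, B8->S, B7->T, B10->S, B9->T; covered: B1=T, B2=S, B3=T, B4=E, B5=T, B5=F, B6=T, B7=T, B8=S, B9=T, B10=S
#7 (b=1, w=4) -> B2->E, B1->T, B4->E, B3->T, B5->T, B6->F, B5->T, B6->F, B5->F, B8->S, B7->T, B10->S, B9->T; covered: B1=T, B2=E, B3=T, B4=E, B5=T, B5=F, B6=F, B7=T, B8=S, B9=T, B10=S
#8 (b=3, w=5) -> B2->S, B1->T, B4->E, B3->T, B5->T, B6->F, B5->T, B6->F, B5->F, B8->E, B7->F, B10->E, B9->F, B11->F; covered: B1=T, B2=S, B3=T, B4=E, B5=T, B5=F, B6=F, B7=F, B8=E, B9=F, B10=E, B11=F
#9 (b=3, w=2) -> B2->S, B1->T, B4->E, B3->T, B5->T, B6->T, B5->T, B6->T, B5->F, B8->S, B7->T, B10->S, B9->T; covered: B1=T, B2=S, B3=T, B4=E, B5=T, B5=F, B6=T, B7=T, B8=S, B9=T, B10=S
#10 (b=2, w=3) -> B2->S, B1->T, B4->E, B3->T, B5->T, B6->T, B5->T, B6->T, B5->F, B8->E, B7->T, B10->S, B9->T; covered: B1=T, B2=S, B3=T, B4=E, B5=T, B5=F, B6=T, B7=T, B8=E, B9=T, B10=S
union over all inputs: B1=T, B2=S, B2=E, B3=T, B3=F, B4=S, B4=E, B5=T, B5=F, B6=T, B6=F, B7=T, B7=F, B8=S, B8=E, B9=T, B9=F, B10=S, B10=E, B11=T, B11=F (21 outcomes)
every size-1 subset falls short of the 21 outcomes (best: 12/21)
every size-2 subset falls short of the 21 outcomes (best: 18/21)
every size-3 subset falls short of the 21 outcomes (best: 19/21)
every size-4 subset falls short of the 21 outcomes (best: 20/21)
at size 5, {1, 2, 3, 7, 8} reaches all 21 outcomes; every lexicographically earlier size-5 subset fails
Answer: 1, 2, 3, 7, 8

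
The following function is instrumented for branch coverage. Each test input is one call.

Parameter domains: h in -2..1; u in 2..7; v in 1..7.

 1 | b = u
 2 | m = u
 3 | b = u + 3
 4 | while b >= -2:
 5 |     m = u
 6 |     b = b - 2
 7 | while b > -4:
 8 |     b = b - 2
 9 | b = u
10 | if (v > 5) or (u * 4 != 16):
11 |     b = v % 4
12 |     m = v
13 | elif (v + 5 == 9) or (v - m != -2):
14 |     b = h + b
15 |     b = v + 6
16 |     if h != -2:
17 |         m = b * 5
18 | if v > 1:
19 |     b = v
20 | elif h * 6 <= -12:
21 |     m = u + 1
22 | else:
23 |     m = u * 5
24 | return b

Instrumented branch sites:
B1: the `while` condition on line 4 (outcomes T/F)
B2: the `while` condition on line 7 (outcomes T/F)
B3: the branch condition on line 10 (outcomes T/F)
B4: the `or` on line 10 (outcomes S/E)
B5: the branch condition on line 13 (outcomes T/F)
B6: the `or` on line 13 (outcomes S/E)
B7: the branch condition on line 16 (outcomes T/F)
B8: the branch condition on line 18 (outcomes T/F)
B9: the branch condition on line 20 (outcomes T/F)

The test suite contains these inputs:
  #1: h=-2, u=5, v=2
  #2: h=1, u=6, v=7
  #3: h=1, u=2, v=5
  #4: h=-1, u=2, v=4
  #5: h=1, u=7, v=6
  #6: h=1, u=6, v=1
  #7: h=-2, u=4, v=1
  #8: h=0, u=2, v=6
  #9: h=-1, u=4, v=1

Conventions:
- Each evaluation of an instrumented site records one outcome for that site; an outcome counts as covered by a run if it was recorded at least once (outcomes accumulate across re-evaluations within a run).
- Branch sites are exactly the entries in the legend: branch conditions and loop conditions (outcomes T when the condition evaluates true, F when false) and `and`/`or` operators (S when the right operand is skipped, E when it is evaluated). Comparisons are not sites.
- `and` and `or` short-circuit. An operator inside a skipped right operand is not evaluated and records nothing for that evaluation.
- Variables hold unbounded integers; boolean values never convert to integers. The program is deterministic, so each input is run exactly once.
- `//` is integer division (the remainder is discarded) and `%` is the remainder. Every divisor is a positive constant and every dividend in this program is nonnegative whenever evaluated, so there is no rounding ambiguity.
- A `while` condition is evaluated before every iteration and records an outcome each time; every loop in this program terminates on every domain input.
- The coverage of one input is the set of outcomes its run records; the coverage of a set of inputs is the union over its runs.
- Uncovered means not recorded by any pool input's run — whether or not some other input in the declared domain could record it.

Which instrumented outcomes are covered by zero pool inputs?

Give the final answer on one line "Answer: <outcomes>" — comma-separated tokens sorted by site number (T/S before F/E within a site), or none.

input #1, h=-2, u=5, v=2: events B1->T, B1->T, B1->T, B1->T, B1->T, B1->T, B1->F, B2->F, B4->E, B3->T, B8->T; outcomes B1=T, B1=F, B2=F, B3=T, B4=E, B8=T
input #2, h=1, u=6, v=7: events B1->T, B1->T, B1->T, B1->T, B1->T, B1->T, B1->F, B2->T, B2->F, B4->S, B3->T, B8->T; outcomes B1=T, B1=F, B2=T, B2=F, B3=T, B4=S, B8=T
input #3, h=1, u=2, v=5: events B1->T, B1->T, B1->T, B1->T, B1->F, B2->T, B2->F, B4->E, B3->T, B8->T; outcomes B1=T, B1=F, B2=T, B2=F, B3=T, B4=E, B8=T
input #4, h=-1, u=2, v=4: events B1->T, B1->T, B1->T, B1->T, B1->F, B2->T, B2->F, B4->E, B3->T, B8->T; outcomes B1=T, B1=F, B2=T, B2=F, B3=T, B4=E, B8=T
input #5, h=1, u=7, v=6: events B1->T, B1->T, B1->T, B1->T, B1->T, B1->T, B1->T, B1->F, B2->F, B4->S, B3->T, B8->T; outcomes B1=T, B1=F, B2=F, B3=T, B4=S, B8=T
input #6, h=1, u=6, v=1: events B1->T, B1->T, B1->T, B1->T, B1->T, B1->T, B1->F, B2->T, B2->F, B4->E, B3->T, B8->F, B9->F; outcomes B1=T, B1=F, B2=T, B2=F, B3=T, B4=E, B8=F, B9=F
input #7, h=-2, u=4, v=1: events B1->T, B1->T, B1->T, B1->T, B1->T, B1->F, B2->T, B2->F, B4->E, B3->F, B6->E, B5->T, B7->F, B8->F, ...; outcomes B1=T, B1=F, B2=T, B2=F, B3=F, B4=E, B5=T, B6=E, B7=F, B8=F, B9=T
input #8, h=0, u=2, v=6: events B1->T, B1->T, B1->T, B1->T, B1->F, B2->T, B2->F, B4->S, B3->T, B8->T; outcomes B1=T, B1=F, B2=T, B2=F, B3=T, B4=S, B8=T
input #9, h=-1, u=4, v=1: events B1->T, B1->T, B1->T, B1->T, B1->T, B1->F, B2->T, B2->F, B4->E, B3->F, B6->E, B5->T, B7->T, B8->F, ...; outcomes B1=T, B1=F, B2=T, B2=F, B3=F, B4=E, B5=T, B6=E, B7=T, B8=F, B9=F
union over the pool: B1=T, B1=F, B2=T, B2=F, B3=T, B3=F, B4=S, B4=E, B5=T, B6=E, B7=T, B7=F, B8=T, B8=F, B9=T, B9=F
uncovered (2 of 18): B5=F, B6=S

Answer: B5=F, B6=S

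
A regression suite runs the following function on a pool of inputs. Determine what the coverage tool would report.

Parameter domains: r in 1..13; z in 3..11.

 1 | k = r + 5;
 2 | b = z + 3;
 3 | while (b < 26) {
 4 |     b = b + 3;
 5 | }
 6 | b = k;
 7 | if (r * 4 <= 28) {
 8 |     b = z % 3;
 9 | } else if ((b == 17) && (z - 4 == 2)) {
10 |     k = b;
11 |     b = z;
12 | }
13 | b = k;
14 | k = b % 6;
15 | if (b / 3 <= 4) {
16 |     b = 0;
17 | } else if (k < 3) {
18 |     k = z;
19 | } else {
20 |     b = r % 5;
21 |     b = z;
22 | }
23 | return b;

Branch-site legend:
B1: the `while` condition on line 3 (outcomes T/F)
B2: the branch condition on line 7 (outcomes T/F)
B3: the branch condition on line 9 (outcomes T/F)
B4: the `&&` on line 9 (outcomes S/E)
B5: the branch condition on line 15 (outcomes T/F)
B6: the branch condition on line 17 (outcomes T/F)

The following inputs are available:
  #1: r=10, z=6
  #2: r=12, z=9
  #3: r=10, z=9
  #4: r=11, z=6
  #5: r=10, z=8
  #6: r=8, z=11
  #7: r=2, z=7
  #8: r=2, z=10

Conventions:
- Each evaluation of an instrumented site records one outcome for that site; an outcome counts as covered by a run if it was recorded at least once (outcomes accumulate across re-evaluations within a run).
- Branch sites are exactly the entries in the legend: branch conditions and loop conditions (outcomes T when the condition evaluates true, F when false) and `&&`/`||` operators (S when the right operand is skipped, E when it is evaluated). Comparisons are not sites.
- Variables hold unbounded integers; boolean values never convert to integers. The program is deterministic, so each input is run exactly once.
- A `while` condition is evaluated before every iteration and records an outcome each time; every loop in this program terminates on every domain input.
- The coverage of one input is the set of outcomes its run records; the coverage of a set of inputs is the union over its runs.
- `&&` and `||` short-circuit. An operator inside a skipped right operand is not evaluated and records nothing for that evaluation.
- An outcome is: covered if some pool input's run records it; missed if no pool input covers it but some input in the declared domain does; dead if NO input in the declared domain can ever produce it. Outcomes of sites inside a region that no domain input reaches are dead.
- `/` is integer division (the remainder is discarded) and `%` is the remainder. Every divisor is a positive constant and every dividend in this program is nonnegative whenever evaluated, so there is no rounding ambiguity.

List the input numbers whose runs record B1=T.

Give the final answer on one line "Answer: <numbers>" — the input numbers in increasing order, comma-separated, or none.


input #1 (r=10, z=6): hits B1=T
input #2 (r=12, z=9): hits B1=T
input #3 (r=10, z=9): hits B1=T
input #4 (r=11, z=6): hits B1=T
input #5 (r=10, z=8): hits B1=T
input #6 (r=8, z=11): hits B1=T
input #7 (r=2, z=7): hits B1=T
input #8 (r=2, z=10): hits B1=T
Answer: 1, 2, 3, 4, 5, 6, 7, 8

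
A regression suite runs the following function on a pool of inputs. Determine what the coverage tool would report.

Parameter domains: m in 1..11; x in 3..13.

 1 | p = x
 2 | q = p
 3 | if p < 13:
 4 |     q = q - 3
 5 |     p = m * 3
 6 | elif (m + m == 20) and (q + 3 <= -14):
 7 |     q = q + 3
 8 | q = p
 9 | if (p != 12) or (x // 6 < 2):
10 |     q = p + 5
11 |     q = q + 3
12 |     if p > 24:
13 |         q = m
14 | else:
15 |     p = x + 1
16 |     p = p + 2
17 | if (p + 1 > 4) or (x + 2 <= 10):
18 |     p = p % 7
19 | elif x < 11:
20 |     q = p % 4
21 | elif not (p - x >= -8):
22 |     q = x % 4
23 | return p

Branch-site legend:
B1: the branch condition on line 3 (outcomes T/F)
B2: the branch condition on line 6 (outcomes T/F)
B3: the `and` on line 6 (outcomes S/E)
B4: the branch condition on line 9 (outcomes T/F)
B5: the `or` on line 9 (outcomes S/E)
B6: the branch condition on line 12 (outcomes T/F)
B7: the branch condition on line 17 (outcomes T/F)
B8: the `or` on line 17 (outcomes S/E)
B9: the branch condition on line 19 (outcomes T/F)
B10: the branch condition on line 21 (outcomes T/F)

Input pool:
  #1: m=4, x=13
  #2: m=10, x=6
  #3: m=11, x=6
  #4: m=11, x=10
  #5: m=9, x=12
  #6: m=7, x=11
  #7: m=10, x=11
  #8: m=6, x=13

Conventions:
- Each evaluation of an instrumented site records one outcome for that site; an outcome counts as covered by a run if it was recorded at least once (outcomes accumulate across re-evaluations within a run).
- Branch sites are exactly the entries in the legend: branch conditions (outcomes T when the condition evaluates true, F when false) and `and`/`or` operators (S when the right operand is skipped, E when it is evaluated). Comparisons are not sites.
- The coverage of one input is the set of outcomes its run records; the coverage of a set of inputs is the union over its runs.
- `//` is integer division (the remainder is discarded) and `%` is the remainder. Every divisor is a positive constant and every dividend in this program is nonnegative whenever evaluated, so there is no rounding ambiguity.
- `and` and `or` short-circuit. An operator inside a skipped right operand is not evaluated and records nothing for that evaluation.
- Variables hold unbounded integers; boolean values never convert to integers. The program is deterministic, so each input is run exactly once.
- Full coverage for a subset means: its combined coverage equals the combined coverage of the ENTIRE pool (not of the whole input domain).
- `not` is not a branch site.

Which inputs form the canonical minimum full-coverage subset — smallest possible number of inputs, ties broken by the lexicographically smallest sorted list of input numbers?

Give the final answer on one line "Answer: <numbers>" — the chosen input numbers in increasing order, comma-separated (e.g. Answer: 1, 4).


run #1 (m=4, x=13) runs B1->F, B3->S, B2->F, B5->S, B4->T, B6->F, B8->S, B7->T; records B1=F, B2=F, B3=S, B4=T, B5=S, B6=F, B7=T, B8=S
run #2 (m=10, x=6) runs B1->T, B5->S, B4->T, B6->T, B8->S, B7->T; records B1=T, B4=T, B5=S, B6=T, B7=T, B8=S
run #3 (m=11, x=6) runs B1->T, B5->S, B4->T, B6->T, B8->S, B7->T; records B1=T, B4=T, B5=S, B6=T, B7=T, B8=S
run #4 (m=11, x=10) runs B1->T, B5->S, B4->T, B6->T, B8->S, B7->T; records B1=T, B4=T, B5=S, B6=T, B7=T, B8=S
run #5 (m=9, x=12) runs B1->T, B5->S, B4->T, B6->T, B8->S, B7->T; records B1=T, B4=T, B5=S, B6=T, B7=T, B8=S
run #6 (m=7, x=11) runs B1->T, B5->S, B4->T, B6->F, B8->S, B7->T; records B1=T, B4=T, B5=S, B6=F, B7=T, B8=S
run #7 (m=10, x=11) runs B1->T, B5->S, B4->T, B6->T, B8->S, B7->T; records B1=T, B4=T, B5=S, B6=T, B7=T, B8=S
run #8 (m=6, x=13) runs B1->F, B3->S, B2->F, B5->S, B4->T, B6->F, B8->S, B7->T; records B1=F, B2=F, B3=S, B4=T, B5=S, B6=F, B7=T, B8=S
pool-wide coverage (10 outcomes): B1=T, B1=F, B2=F, B3=S, B4=T, B5=S, B6=T, B6=F, B7=T, B8=S
every size-1 subset falls short of the 10 outcomes (best: 8/10)
the canonical winner is {1, 2}: size 2, full 10-outcome coverage, earliest index list among size-2 covers
Answer: 1, 2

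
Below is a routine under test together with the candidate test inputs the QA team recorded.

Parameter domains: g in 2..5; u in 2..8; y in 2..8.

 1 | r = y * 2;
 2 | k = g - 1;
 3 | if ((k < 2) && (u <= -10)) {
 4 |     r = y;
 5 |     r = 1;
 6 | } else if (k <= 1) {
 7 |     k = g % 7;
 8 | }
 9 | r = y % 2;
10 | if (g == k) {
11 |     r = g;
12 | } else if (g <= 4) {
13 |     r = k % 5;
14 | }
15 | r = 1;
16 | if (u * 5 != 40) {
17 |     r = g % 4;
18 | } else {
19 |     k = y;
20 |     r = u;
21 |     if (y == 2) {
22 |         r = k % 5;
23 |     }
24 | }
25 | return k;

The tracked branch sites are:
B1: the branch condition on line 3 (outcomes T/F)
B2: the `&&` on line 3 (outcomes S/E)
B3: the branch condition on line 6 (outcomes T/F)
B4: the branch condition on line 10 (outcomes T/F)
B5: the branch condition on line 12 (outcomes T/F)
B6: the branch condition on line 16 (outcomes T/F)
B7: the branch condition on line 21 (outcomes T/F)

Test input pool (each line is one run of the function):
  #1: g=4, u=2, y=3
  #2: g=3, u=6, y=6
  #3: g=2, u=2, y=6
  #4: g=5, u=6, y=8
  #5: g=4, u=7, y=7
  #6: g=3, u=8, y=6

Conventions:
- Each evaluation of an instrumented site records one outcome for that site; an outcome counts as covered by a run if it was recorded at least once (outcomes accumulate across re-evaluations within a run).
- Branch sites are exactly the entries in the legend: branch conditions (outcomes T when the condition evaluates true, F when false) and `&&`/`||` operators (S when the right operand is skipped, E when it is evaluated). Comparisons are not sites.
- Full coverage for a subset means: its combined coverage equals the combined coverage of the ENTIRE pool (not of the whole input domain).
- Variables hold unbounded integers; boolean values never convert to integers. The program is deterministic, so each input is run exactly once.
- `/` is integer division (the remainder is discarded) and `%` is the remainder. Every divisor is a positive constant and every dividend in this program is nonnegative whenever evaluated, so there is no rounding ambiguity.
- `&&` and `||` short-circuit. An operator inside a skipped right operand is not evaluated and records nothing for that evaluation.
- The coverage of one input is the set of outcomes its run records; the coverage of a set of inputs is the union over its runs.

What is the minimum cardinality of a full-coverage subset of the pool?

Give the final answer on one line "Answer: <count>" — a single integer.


test 1 (g=4, u=2, y=3) hits B1=F, B2=S, B3=F, B4=F, B5=T, B6=T
test 2 (g=3, u=6, y=6) hits B1=F, B2=S, B3=F, B4=F, B5=T, B6=T
test 3 (g=2, u=2, y=6) hits B1=F, B2=E, B3=T, B4=T, B6=T
test 4 (g=5, u=6, y=8) hits B1=F, B2=S, B3=F, B4=F, B5=F, B6=T
test 5 (g=4, u=7, y=7) hits B1=F, B2=S, B3=F, B4=F, B5=T, B6=T
test 6 (g=3, u=8, y=6) hits B1=F, B2=S, B3=F, B4=F, B5=T, B6=F, B7=F
the full pool covers 12 outcomes: B1=F, B2=S, B2=E, B3=T, B3=F, B4=T, B4=F, B5=T, B5=F, B6=T, B6=F, B7=F
every size-1 subset falls short of the 12 outcomes (best: 7/12)
every size-2 subset falls short of the 12 outcomes (best: 11/12)
size 3: inputs {3, 4, 6} cover all 12 outcomes, and no lexicographically smaller subset of this size does
Answer: 3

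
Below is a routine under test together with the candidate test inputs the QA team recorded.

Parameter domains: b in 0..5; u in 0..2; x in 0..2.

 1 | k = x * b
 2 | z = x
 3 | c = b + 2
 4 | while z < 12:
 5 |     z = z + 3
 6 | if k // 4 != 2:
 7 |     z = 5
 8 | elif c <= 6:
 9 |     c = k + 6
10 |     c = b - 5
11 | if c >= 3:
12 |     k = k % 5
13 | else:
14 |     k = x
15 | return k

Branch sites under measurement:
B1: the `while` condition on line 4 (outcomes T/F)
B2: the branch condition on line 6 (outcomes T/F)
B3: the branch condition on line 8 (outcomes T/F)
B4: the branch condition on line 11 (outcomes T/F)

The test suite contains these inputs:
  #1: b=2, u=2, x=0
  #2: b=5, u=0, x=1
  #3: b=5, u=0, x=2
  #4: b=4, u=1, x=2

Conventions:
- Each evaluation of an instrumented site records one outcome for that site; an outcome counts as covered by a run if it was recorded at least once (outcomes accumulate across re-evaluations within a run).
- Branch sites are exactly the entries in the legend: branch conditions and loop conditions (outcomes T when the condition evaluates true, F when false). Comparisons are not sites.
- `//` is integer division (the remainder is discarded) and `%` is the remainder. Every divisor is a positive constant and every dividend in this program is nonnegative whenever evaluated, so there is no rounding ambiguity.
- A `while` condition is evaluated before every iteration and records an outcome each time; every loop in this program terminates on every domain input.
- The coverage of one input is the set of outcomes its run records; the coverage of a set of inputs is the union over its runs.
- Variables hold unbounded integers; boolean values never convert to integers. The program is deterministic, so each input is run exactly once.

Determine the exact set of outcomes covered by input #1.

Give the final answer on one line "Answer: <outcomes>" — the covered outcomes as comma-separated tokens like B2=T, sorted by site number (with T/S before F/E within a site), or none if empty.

Simulating input #1 (b=2, u=2, x=0) step by step:
  B1->T, B1->T, B1->T, B1->T, B1->F, B2->T, B4->T
collecting distinct outcomes: B1=T, B1=F, B2=T, B4=T

Answer: B1=T, B1=F, B2=T, B4=T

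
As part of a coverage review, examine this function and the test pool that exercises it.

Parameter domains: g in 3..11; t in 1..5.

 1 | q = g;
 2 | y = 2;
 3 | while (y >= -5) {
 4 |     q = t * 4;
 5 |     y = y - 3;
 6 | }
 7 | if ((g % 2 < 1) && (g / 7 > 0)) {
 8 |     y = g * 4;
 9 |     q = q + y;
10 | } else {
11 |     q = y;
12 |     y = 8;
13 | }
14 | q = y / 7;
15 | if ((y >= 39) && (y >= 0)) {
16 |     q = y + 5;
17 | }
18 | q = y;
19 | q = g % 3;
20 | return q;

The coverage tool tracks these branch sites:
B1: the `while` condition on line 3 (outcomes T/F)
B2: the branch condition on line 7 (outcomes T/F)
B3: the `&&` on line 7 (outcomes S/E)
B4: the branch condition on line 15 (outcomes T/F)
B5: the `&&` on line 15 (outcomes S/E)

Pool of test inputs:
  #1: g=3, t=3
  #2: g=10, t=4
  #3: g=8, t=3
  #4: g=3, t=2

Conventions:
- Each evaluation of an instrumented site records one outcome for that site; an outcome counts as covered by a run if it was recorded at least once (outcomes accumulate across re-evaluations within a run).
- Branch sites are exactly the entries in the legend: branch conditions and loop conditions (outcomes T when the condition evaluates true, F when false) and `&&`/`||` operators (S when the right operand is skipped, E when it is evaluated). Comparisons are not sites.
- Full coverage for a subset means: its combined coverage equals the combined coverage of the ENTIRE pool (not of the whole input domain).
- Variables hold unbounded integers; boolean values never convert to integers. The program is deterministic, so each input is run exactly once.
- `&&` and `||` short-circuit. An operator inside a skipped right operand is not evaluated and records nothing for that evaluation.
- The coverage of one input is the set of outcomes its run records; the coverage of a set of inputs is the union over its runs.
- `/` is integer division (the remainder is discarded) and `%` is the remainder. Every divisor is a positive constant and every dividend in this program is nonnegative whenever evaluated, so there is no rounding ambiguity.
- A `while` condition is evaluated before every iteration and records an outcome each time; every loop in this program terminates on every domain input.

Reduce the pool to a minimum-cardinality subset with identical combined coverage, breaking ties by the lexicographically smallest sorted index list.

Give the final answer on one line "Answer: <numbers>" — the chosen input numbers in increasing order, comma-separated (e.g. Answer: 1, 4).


input #1 (g=3, t=3): covers B1=T, B1=F, B2=F, B3=S, B4=F, B5=S
input #2 (g=10, t=4): covers B1=T, B1=F, B2=T, B3=E, B4=T, B5=E
input #3 (g=8, t=3): covers B1=T, B1=F, B2=T, B3=E, B4=F, B5=S
input #4 (g=3, t=2): covers B1=T, B1=F, B2=F, B3=S, B4=F, B5=S
pool-wide coverage (10 outcomes): B1=T, B1=F, B2=T, B2=F, B3=S, B3=E, B4=T, B4=F, B5=S, B5=E
every size-1 subset falls short of the 10 outcomes (best: 6/10)
at size 2, {1, 2} reaches all 10 outcomes; every lexicographically earlier size-2 subset fails
Answer: 1, 2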